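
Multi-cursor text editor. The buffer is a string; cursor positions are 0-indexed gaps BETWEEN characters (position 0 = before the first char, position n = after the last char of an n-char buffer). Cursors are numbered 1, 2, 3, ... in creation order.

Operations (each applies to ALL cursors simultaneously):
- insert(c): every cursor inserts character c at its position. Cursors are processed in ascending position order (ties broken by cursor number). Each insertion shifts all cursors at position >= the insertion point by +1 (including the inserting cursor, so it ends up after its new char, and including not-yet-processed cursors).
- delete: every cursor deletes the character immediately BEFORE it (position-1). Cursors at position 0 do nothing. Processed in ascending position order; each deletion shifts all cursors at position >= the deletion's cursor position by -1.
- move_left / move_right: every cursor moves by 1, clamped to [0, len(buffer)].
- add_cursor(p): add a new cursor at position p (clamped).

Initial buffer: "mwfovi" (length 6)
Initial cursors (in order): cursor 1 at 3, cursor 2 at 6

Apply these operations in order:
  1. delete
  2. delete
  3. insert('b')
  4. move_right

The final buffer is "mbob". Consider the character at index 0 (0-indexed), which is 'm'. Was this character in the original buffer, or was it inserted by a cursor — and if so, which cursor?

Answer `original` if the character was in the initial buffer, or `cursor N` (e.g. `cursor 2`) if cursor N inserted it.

After op 1 (delete): buffer="mwov" (len 4), cursors c1@2 c2@4, authorship ....
After op 2 (delete): buffer="mo" (len 2), cursors c1@1 c2@2, authorship ..
After op 3 (insert('b')): buffer="mbob" (len 4), cursors c1@2 c2@4, authorship .1.2
After op 4 (move_right): buffer="mbob" (len 4), cursors c1@3 c2@4, authorship .1.2
Authorship (.=original, N=cursor N): . 1 . 2
Index 0: author = original

Answer: original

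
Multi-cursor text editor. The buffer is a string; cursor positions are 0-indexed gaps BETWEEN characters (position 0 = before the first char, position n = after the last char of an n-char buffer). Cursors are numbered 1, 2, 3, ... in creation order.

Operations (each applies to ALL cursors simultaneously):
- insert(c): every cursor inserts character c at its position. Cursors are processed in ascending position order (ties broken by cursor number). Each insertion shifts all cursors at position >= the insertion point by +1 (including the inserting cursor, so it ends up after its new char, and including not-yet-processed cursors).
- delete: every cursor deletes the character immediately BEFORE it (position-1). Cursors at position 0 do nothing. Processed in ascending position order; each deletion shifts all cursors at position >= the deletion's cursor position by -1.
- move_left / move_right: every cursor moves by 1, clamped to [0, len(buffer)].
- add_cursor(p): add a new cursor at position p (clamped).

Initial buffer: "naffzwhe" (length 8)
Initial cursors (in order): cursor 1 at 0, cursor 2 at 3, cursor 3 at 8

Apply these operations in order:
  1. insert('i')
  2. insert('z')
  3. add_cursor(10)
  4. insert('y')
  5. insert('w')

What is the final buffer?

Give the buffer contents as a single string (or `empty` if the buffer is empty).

After op 1 (insert('i')): buffer="inafifzwhei" (len 11), cursors c1@1 c2@5 c3@11, authorship 1...2.....3
After op 2 (insert('z')): buffer="iznafizfzwheiz" (len 14), cursors c1@2 c2@7 c3@14, authorship 11...22.....33
After op 3 (add_cursor(10)): buffer="iznafizfzwheiz" (len 14), cursors c1@2 c2@7 c4@10 c3@14, authorship 11...22.....33
After op 4 (insert('y')): buffer="izynafizyfzwyheizy" (len 18), cursors c1@3 c2@9 c4@13 c3@18, authorship 111...222...4..333
After op 5 (insert('w')): buffer="izywnafizywfzwywheizyw" (len 22), cursors c1@4 c2@11 c4@16 c3@22, authorship 1111...2222...44..3333

Answer: izywnafizywfzwywheizyw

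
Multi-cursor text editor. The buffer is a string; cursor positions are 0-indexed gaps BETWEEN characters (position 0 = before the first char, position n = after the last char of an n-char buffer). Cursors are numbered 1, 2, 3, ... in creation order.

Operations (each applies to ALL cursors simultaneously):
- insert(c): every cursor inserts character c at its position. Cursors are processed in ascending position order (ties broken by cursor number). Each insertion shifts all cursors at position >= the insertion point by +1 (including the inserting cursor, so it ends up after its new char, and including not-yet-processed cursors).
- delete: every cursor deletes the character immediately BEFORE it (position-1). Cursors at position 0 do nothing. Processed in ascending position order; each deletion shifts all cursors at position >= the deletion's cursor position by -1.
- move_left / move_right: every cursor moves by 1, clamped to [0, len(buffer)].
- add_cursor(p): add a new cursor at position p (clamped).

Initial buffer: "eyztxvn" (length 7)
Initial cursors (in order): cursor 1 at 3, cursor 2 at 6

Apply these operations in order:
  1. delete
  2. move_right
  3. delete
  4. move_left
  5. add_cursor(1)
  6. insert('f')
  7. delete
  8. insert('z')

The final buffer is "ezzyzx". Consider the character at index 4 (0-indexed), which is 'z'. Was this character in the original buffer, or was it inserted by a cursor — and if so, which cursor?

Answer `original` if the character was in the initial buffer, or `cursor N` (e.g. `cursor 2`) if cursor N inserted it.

After op 1 (delete): buffer="eytxn" (len 5), cursors c1@2 c2@4, authorship .....
After op 2 (move_right): buffer="eytxn" (len 5), cursors c1@3 c2@5, authorship .....
After op 3 (delete): buffer="eyx" (len 3), cursors c1@2 c2@3, authorship ...
After op 4 (move_left): buffer="eyx" (len 3), cursors c1@1 c2@2, authorship ...
After op 5 (add_cursor(1)): buffer="eyx" (len 3), cursors c1@1 c3@1 c2@2, authorship ...
After op 6 (insert('f')): buffer="effyfx" (len 6), cursors c1@3 c3@3 c2@5, authorship .13.2.
After op 7 (delete): buffer="eyx" (len 3), cursors c1@1 c3@1 c2@2, authorship ...
After op 8 (insert('z')): buffer="ezzyzx" (len 6), cursors c1@3 c3@3 c2@5, authorship .13.2.
Authorship (.=original, N=cursor N): . 1 3 . 2 .
Index 4: author = 2

Answer: cursor 2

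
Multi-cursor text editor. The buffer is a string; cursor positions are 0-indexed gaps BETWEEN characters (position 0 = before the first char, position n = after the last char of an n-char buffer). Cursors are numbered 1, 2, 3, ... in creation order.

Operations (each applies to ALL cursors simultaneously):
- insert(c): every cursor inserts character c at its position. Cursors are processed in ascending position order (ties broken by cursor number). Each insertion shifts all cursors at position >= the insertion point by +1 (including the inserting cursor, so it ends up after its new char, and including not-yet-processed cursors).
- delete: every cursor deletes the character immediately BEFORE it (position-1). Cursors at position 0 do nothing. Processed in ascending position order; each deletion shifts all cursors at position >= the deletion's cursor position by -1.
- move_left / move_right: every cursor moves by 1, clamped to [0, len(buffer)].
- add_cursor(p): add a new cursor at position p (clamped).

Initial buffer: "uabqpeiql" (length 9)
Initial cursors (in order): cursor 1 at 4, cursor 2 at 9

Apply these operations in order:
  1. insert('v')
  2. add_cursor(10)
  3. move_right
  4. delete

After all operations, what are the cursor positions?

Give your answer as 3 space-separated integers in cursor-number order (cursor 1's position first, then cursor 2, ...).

Answer: 5 8 8

Derivation:
After op 1 (insert('v')): buffer="uabqvpeiqlv" (len 11), cursors c1@5 c2@11, authorship ....1.....2
After op 2 (add_cursor(10)): buffer="uabqvpeiqlv" (len 11), cursors c1@5 c3@10 c2@11, authorship ....1.....2
After op 3 (move_right): buffer="uabqvpeiqlv" (len 11), cursors c1@6 c2@11 c3@11, authorship ....1.....2
After op 4 (delete): buffer="uabqveiq" (len 8), cursors c1@5 c2@8 c3@8, authorship ....1...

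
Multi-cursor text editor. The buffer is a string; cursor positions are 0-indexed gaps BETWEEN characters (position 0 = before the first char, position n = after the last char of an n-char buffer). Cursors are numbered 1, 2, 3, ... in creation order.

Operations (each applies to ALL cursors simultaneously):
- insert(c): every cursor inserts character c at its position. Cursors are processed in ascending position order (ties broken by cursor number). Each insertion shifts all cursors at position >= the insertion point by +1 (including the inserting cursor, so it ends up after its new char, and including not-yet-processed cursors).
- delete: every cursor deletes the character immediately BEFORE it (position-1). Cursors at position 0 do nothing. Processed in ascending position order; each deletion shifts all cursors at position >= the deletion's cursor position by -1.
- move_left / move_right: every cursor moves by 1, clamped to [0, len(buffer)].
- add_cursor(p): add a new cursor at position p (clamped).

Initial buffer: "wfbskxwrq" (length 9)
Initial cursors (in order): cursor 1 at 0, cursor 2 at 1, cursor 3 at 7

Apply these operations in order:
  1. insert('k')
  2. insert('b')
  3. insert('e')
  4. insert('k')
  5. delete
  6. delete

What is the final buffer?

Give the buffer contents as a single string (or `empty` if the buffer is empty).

After op 1 (insert('k')): buffer="kwkfbskxwkrq" (len 12), cursors c1@1 c2@3 c3@10, authorship 1.2......3..
After op 2 (insert('b')): buffer="kbwkbfbskxwkbrq" (len 15), cursors c1@2 c2@5 c3@13, authorship 11.22......33..
After op 3 (insert('e')): buffer="kbewkbefbskxwkberq" (len 18), cursors c1@3 c2@7 c3@16, authorship 111.222......333..
After op 4 (insert('k')): buffer="kbekwkbekfbskxwkbekrq" (len 21), cursors c1@4 c2@9 c3@19, authorship 1111.2222......3333..
After op 5 (delete): buffer="kbewkbefbskxwkberq" (len 18), cursors c1@3 c2@7 c3@16, authorship 111.222......333..
After op 6 (delete): buffer="kbwkbfbskxwkbrq" (len 15), cursors c1@2 c2@5 c3@13, authorship 11.22......33..

Answer: kbwkbfbskxwkbrq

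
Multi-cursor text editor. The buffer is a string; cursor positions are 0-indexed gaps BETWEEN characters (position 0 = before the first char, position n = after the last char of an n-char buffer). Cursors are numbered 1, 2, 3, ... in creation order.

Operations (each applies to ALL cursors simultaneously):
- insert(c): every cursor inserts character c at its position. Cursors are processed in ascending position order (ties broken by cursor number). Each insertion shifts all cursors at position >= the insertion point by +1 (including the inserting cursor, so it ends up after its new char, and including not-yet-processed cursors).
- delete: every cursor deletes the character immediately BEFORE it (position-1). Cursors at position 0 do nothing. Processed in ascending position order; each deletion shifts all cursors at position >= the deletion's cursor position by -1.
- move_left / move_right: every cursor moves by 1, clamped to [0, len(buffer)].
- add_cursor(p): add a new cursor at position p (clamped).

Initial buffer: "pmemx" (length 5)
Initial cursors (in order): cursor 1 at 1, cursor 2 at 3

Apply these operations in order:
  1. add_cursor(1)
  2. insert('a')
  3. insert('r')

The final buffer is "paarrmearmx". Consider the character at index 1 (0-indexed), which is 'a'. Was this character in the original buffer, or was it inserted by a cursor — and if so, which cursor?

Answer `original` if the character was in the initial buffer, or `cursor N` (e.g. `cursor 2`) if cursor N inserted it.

After op 1 (add_cursor(1)): buffer="pmemx" (len 5), cursors c1@1 c3@1 c2@3, authorship .....
After op 2 (insert('a')): buffer="paameamx" (len 8), cursors c1@3 c3@3 c2@6, authorship .13..2..
After op 3 (insert('r')): buffer="paarrmearmx" (len 11), cursors c1@5 c3@5 c2@9, authorship .1313..22..
Authorship (.=original, N=cursor N): . 1 3 1 3 . . 2 2 . .
Index 1: author = 1

Answer: cursor 1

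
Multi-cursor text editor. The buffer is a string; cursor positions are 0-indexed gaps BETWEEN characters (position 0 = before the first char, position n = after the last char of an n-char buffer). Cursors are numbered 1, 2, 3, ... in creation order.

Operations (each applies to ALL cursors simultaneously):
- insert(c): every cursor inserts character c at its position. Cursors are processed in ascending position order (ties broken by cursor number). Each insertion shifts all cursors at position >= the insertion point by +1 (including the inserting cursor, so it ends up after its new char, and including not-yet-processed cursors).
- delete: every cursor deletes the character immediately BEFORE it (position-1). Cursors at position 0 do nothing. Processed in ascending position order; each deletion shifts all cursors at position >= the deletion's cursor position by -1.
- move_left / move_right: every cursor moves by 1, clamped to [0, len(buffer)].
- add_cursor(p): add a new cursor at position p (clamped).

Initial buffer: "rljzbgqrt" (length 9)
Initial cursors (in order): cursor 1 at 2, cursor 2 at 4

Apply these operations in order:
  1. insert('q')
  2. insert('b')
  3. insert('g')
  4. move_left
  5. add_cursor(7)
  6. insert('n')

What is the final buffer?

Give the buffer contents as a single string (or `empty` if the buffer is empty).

Answer: rlqbngjznqbngbgqrt

Derivation:
After op 1 (insert('q')): buffer="rlqjzqbgqrt" (len 11), cursors c1@3 c2@6, authorship ..1..2.....
After op 2 (insert('b')): buffer="rlqbjzqbbgqrt" (len 13), cursors c1@4 c2@8, authorship ..11..22.....
After op 3 (insert('g')): buffer="rlqbgjzqbgbgqrt" (len 15), cursors c1@5 c2@10, authorship ..111..222.....
After op 4 (move_left): buffer="rlqbgjzqbgbgqrt" (len 15), cursors c1@4 c2@9, authorship ..111..222.....
After op 5 (add_cursor(7)): buffer="rlqbgjzqbgbgqrt" (len 15), cursors c1@4 c3@7 c2@9, authorship ..111..222.....
After op 6 (insert('n')): buffer="rlqbngjznqbngbgqrt" (len 18), cursors c1@5 c3@9 c2@12, authorship ..1111..32222.....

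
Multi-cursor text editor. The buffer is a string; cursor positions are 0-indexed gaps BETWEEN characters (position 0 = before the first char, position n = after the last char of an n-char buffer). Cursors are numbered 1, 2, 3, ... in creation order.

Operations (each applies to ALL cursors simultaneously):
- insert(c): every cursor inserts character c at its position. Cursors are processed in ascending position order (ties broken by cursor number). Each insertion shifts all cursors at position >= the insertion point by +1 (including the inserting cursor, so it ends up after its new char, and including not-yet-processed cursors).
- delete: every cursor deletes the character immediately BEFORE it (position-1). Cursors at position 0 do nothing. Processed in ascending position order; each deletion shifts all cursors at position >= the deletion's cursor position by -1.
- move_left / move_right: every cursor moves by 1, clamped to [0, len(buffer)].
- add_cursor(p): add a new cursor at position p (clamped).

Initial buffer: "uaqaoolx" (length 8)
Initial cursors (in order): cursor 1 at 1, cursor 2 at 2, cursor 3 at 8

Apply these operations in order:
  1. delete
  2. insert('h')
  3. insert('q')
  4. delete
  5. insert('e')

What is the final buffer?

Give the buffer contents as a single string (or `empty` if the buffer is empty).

After op 1 (delete): buffer="qaool" (len 5), cursors c1@0 c2@0 c3@5, authorship .....
After op 2 (insert('h')): buffer="hhqaoolh" (len 8), cursors c1@2 c2@2 c3@8, authorship 12.....3
After op 3 (insert('q')): buffer="hhqqqaoolhq" (len 11), cursors c1@4 c2@4 c3@11, authorship 1212.....33
After op 4 (delete): buffer="hhqaoolh" (len 8), cursors c1@2 c2@2 c3@8, authorship 12.....3
After op 5 (insert('e')): buffer="hheeqaoolhe" (len 11), cursors c1@4 c2@4 c3@11, authorship 1212.....33

Answer: hheeqaoolhe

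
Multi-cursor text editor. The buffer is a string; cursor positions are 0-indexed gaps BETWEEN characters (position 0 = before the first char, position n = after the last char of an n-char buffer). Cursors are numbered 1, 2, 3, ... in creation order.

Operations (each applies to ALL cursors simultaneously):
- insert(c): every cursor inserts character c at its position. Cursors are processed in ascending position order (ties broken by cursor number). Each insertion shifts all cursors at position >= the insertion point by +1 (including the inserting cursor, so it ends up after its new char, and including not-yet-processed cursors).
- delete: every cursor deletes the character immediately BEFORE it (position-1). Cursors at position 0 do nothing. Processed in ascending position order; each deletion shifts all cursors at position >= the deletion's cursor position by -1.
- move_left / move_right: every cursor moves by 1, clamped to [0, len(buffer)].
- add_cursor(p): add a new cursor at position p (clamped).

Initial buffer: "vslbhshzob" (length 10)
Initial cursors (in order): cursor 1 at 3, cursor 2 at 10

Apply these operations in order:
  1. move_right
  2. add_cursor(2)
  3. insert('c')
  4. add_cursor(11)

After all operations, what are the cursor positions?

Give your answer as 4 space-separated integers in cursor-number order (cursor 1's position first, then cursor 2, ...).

After op 1 (move_right): buffer="vslbhshzob" (len 10), cursors c1@4 c2@10, authorship ..........
After op 2 (add_cursor(2)): buffer="vslbhshzob" (len 10), cursors c3@2 c1@4 c2@10, authorship ..........
After op 3 (insert('c')): buffer="vsclbchshzobc" (len 13), cursors c3@3 c1@6 c2@13, authorship ..3..1......2
After op 4 (add_cursor(11)): buffer="vsclbchshzobc" (len 13), cursors c3@3 c1@6 c4@11 c2@13, authorship ..3..1......2

Answer: 6 13 3 11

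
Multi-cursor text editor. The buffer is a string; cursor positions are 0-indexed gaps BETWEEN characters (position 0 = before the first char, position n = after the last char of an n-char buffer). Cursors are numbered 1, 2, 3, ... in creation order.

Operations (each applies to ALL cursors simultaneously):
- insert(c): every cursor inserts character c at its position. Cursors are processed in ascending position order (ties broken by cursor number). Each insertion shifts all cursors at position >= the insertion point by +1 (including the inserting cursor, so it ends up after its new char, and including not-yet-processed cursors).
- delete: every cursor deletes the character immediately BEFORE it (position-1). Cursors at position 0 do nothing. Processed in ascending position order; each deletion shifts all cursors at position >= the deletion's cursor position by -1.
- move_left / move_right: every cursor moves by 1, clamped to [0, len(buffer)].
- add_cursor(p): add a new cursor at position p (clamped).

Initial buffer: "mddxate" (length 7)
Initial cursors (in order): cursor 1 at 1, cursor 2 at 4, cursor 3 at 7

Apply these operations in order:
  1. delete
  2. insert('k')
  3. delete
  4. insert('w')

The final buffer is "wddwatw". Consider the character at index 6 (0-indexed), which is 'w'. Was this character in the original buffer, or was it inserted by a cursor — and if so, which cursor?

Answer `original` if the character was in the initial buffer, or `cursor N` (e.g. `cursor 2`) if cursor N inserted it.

Answer: cursor 3

Derivation:
After op 1 (delete): buffer="ddat" (len 4), cursors c1@0 c2@2 c3@4, authorship ....
After op 2 (insert('k')): buffer="kddkatk" (len 7), cursors c1@1 c2@4 c3@7, authorship 1..2..3
After op 3 (delete): buffer="ddat" (len 4), cursors c1@0 c2@2 c3@4, authorship ....
After op 4 (insert('w')): buffer="wddwatw" (len 7), cursors c1@1 c2@4 c3@7, authorship 1..2..3
Authorship (.=original, N=cursor N): 1 . . 2 . . 3
Index 6: author = 3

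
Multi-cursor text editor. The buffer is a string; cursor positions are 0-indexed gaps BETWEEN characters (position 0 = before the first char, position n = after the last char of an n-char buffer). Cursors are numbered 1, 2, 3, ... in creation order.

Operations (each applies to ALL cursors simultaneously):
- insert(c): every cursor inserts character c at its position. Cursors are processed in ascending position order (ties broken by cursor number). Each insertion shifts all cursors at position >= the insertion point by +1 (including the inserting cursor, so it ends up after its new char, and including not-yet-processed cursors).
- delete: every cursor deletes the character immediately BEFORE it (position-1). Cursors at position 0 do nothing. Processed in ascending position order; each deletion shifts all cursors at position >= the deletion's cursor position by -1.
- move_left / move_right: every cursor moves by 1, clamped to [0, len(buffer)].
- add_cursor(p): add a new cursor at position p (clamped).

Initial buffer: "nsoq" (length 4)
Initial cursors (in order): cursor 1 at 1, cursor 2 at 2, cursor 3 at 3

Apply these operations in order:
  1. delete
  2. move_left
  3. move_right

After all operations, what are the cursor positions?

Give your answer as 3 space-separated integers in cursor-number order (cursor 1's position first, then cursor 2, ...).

After op 1 (delete): buffer="q" (len 1), cursors c1@0 c2@0 c3@0, authorship .
After op 2 (move_left): buffer="q" (len 1), cursors c1@0 c2@0 c3@0, authorship .
After op 3 (move_right): buffer="q" (len 1), cursors c1@1 c2@1 c3@1, authorship .

Answer: 1 1 1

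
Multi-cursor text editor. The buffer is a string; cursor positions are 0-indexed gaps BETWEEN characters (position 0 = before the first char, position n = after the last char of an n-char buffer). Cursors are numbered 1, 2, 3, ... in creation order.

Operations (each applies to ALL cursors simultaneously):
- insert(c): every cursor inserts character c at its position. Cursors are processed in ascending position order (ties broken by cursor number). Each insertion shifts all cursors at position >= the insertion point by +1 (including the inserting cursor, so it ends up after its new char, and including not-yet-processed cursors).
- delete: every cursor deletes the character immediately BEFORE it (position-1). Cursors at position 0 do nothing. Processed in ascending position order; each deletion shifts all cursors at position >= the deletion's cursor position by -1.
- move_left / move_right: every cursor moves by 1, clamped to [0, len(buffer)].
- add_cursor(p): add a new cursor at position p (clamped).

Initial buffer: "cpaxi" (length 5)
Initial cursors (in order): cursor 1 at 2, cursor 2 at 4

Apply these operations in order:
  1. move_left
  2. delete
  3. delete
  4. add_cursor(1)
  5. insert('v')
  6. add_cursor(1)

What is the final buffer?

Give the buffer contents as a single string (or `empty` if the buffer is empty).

After op 1 (move_left): buffer="cpaxi" (len 5), cursors c1@1 c2@3, authorship .....
After op 2 (delete): buffer="pxi" (len 3), cursors c1@0 c2@1, authorship ...
After op 3 (delete): buffer="xi" (len 2), cursors c1@0 c2@0, authorship ..
After op 4 (add_cursor(1)): buffer="xi" (len 2), cursors c1@0 c2@0 c3@1, authorship ..
After op 5 (insert('v')): buffer="vvxvi" (len 5), cursors c1@2 c2@2 c3@4, authorship 12.3.
After op 6 (add_cursor(1)): buffer="vvxvi" (len 5), cursors c4@1 c1@2 c2@2 c3@4, authorship 12.3.

Answer: vvxvi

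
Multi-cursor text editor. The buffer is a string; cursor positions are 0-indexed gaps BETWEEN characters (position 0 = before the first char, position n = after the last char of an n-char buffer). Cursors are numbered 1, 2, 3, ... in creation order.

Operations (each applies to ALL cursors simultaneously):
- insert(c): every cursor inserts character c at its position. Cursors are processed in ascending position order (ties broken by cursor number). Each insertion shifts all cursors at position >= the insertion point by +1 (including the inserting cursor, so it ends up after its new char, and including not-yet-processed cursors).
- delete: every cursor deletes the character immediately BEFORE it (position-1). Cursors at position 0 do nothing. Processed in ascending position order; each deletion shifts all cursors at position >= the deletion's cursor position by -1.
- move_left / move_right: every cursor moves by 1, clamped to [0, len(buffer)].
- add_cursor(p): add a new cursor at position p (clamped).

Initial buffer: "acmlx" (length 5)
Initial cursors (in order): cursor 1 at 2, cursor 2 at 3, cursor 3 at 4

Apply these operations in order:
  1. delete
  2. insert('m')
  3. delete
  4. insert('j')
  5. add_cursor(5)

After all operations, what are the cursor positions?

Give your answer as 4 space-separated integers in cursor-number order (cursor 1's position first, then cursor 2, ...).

After op 1 (delete): buffer="ax" (len 2), cursors c1@1 c2@1 c3@1, authorship ..
After op 2 (insert('m')): buffer="ammmx" (len 5), cursors c1@4 c2@4 c3@4, authorship .123.
After op 3 (delete): buffer="ax" (len 2), cursors c1@1 c2@1 c3@1, authorship ..
After op 4 (insert('j')): buffer="ajjjx" (len 5), cursors c1@4 c2@4 c3@4, authorship .123.
After op 5 (add_cursor(5)): buffer="ajjjx" (len 5), cursors c1@4 c2@4 c3@4 c4@5, authorship .123.

Answer: 4 4 4 5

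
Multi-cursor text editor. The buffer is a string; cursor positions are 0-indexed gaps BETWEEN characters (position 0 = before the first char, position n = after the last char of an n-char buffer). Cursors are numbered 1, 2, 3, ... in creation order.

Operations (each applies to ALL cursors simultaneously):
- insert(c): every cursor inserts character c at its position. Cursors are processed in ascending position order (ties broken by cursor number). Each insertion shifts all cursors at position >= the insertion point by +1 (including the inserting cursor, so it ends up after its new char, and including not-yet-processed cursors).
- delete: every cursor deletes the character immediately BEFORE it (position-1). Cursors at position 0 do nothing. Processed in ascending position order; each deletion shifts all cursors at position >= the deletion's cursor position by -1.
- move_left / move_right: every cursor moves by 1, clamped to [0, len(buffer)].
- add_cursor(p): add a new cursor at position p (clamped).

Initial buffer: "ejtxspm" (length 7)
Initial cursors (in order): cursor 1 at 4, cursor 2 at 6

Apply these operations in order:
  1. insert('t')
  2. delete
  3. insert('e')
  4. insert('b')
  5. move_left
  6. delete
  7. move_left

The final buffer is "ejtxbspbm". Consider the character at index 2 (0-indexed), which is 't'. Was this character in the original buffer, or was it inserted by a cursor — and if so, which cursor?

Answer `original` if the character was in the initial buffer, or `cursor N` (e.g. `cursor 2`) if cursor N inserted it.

Answer: original

Derivation:
After op 1 (insert('t')): buffer="ejtxtsptm" (len 9), cursors c1@5 c2@8, authorship ....1..2.
After op 2 (delete): buffer="ejtxspm" (len 7), cursors c1@4 c2@6, authorship .......
After op 3 (insert('e')): buffer="ejtxespem" (len 9), cursors c1@5 c2@8, authorship ....1..2.
After op 4 (insert('b')): buffer="ejtxebspebm" (len 11), cursors c1@6 c2@10, authorship ....11..22.
After op 5 (move_left): buffer="ejtxebspebm" (len 11), cursors c1@5 c2@9, authorship ....11..22.
After op 6 (delete): buffer="ejtxbspbm" (len 9), cursors c1@4 c2@7, authorship ....1..2.
After op 7 (move_left): buffer="ejtxbspbm" (len 9), cursors c1@3 c2@6, authorship ....1..2.
Authorship (.=original, N=cursor N): . . . . 1 . . 2 .
Index 2: author = original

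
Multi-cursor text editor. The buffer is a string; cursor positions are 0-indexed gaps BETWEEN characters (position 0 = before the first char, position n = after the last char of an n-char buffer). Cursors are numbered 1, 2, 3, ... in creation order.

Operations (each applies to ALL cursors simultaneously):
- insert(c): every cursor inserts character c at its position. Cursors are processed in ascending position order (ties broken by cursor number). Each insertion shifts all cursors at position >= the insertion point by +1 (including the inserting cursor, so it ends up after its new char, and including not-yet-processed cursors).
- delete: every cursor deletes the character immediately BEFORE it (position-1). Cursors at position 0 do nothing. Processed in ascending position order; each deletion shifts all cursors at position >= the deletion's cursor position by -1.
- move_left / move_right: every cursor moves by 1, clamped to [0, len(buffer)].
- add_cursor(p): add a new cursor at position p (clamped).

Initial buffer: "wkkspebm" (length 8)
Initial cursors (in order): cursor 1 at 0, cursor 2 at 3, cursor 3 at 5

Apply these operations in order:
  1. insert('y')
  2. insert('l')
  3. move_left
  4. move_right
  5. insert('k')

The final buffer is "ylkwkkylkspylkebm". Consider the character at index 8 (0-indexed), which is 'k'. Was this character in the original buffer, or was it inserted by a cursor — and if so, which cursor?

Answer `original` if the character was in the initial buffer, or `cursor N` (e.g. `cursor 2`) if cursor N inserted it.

After op 1 (insert('y')): buffer="ywkkyspyebm" (len 11), cursors c1@1 c2@5 c3@8, authorship 1...2..3...
After op 2 (insert('l')): buffer="ylwkkylspylebm" (len 14), cursors c1@2 c2@7 c3@11, authorship 11...22..33...
After op 3 (move_left): buffer="ylwkkylspylebm" (len 14), cursors c1@1 c2@6 c3@10, authorship 11...22..33...
After op 4 (move_right): buffer="ylwkkylspylebm" (len 14), cursors c1@2 c2@7 c3@11, authorship 11...22..33...
After op 5 (insert('k')): buffer="ylkwkkylkspylkebm" (len 17), cursors c1@3 c2@9 c3@14, authorship 111...222..333...
Authorship (.=original, N=cursor N): 1 1 1 . . . 2 2 2 . . 3 3 3 . . .
Index 8: author = 2

Answer: cursor 2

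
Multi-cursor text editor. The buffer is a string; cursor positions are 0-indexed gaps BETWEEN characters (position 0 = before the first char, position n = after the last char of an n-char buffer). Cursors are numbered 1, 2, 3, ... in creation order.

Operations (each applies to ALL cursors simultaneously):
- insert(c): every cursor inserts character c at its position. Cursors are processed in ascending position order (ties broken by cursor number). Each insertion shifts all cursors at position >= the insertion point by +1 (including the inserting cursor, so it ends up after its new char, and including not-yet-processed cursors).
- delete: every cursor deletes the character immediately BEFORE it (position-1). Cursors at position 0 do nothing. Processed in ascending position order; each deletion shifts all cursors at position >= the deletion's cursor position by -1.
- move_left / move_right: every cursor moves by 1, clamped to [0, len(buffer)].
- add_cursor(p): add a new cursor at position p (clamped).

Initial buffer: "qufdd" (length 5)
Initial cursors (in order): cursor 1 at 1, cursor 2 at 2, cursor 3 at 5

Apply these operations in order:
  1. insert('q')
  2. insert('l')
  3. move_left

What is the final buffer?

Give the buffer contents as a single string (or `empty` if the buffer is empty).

After op 1 (insert('q')): buffer="qquqfddq" (len 8), cursors c1@2 c2@4 c3@8, authorship .1.2...3
After op 2 (insert('l')): buffer="qqluqlfddql" (len 11), cursors c1@3 c2@6 c3@11, authorship .11.22...33
After op 3 (move_left): buffer="qqluqlfddql" (len 11), cursors c1@2 c2@5 c3@10, authorship .11.22...33

Answer: qqluqlfddql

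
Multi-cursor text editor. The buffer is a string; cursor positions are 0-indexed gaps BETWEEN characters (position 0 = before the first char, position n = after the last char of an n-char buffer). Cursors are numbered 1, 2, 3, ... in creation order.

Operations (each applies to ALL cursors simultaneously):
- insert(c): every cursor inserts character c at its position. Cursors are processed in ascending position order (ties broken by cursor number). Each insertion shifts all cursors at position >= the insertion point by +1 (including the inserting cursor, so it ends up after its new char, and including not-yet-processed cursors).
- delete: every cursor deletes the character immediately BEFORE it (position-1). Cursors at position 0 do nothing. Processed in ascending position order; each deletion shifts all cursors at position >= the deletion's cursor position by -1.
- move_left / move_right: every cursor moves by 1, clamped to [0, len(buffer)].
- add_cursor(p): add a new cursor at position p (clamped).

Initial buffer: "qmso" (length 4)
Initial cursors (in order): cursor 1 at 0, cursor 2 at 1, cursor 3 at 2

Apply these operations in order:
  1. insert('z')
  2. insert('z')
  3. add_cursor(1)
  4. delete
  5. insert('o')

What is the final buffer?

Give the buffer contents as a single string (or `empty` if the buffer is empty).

After op 1 (insert('z')): buffer="zqzmzso" (len 7), cursors c1@1 c2@3 c3@5, authorship 1.2.3..
After op 2 (insert('z')): buffer="zzqzzmzzso" (len 10), cursors c1@2 c2@5 c3@8, authorship 11.22.33..
After op 3 (add_cursor(1)): buffer="zzqzzmzzso" (len 10), cursors c4@1 c1@2 c2@5 c3@8, authorship 11.22.33..
After op 4 (delete): buffer="qzmzso" (len 6), cursors c1@0 c4@0 c2@2 c3@4, authorship .2.3..
After op 5 (insert('o')): buffer="ooqzomzoso" (len 10), cursors c1@2 c4@2 c2@5 c3@8, authorship 14.22.33..

Answer: ooqzomzoso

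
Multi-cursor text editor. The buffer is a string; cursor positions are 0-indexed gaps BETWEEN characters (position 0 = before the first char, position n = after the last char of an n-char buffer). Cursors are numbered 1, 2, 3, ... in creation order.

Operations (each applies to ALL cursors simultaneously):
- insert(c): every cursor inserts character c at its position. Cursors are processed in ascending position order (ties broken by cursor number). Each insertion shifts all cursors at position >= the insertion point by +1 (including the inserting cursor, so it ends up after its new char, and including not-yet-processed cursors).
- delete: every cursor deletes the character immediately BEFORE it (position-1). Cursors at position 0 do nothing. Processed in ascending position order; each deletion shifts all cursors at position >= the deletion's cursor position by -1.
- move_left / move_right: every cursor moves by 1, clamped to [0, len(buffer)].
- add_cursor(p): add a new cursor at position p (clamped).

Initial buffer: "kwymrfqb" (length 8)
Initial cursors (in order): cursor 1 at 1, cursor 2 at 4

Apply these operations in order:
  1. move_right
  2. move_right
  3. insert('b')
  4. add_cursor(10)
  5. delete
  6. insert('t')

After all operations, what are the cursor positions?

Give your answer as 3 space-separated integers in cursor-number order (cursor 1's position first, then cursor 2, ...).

Answer: 4 8 10

Derivation:
After op 1 (move_right): buffer="kwymrfqb" (len 8), cursors c1@2 c2@5, authorship ........
After op 2 (move_right): buffer="kwymrfqb" (len 8), cursors c1@3 c2@6, authorship ........
After op 3 (insert('b')): buffer="kwybmrfbqb" (len 10), cursors c1@4 c2@8, authorship ...1...2..
After op 4 (add_cursor(10)): buffer="kwybmrfbqb" (len 10), cursors c1@4 c2@8 c3@10, authorship ...1...2..
After op 5 (delete): buffer="kwymrfq" (len 7), cursors c1@3 c2@6 c3@7, authorship .......
After op 6 (insert('t')): buffer="kwytmrftqt" (len 10), cursors c1@4 c2@8 c3@10, authorship ...1...2.3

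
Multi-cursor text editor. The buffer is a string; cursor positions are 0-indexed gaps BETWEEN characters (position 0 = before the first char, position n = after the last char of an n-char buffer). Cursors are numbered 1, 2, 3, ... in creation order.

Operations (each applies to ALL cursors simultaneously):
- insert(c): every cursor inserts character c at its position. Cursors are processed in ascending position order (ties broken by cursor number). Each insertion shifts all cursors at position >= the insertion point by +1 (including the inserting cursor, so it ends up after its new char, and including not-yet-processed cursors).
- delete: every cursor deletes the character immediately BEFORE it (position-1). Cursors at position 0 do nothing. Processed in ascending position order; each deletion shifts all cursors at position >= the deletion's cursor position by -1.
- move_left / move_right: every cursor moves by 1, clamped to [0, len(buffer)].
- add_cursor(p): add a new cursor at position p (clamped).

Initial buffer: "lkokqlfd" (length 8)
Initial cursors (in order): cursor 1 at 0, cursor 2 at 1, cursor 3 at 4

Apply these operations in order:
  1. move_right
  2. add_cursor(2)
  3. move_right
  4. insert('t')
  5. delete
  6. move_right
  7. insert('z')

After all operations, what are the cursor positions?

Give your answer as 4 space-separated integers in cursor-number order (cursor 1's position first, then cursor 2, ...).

After op 1 (move_right): buffer="lkokqlfd" (len 8), cursors c1@1 c2@2 c3@5, authorship ........
After op 2 (add_cursor(2)): buffer="lkokqlfd" (len 8), cursors c1@1 c2@2 c4@2 c3@5, authorship ........
After op 3 (move_right): buffer="lkokqlfd" (len 8), cursors c1@2 c2@3 c4@3 c3@6, authorship ........
After op 4 (insert('t')): buffer="lktottkqltfd" (len 12), cursors c1@3 c2@6 c4@6 c3@10, authorship ..1.24...3..
After op 5 (delete): buffer="lkokqlfd" (len 8), cursors c1@2 c2@3 c4@3 c3@6, authorship ........
After op 6 (move_right): buffer="lkokqlfd" (len 8), cursors c1@3 c2@4 c4@4 c3@7, authorship ........
After op 7 (insert('z')): buffer="lkozkzzqlfzd" (len 12), cursors c1@4 c2@7 c4@7 c3@11, authorship ...1.24...3.

Answer: 4 7 11 7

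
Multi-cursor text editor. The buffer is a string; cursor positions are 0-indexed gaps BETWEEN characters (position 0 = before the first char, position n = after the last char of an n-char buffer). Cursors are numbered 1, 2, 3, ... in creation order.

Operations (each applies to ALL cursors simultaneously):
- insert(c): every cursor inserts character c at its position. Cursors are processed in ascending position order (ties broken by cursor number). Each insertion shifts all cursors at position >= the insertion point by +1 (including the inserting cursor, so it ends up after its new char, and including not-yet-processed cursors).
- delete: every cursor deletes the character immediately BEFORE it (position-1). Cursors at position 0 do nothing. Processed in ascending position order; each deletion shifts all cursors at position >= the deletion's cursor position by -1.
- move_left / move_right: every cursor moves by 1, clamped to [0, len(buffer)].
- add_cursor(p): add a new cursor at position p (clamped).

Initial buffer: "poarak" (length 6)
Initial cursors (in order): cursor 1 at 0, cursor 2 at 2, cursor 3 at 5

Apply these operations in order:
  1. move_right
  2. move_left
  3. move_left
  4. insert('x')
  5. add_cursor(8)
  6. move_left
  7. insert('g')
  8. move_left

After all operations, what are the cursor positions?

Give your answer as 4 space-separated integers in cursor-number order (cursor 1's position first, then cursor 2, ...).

After op 1 (move_right): buffer="poarak" (len 6), cursors c1@1 c2@3 c3@6, authorship ......
After op 2 (move_left): buffer="poarak" (len 6), cursors c1@0 c2@2 c3@5, authorship ......
After op 3 (move_left): buffer="poarak" (len 6), cursors c1@0 c2@1 c3@4, authorship ......
After op 4 (insert('x')): buffer="xpxoarxak" (len 9), cursors c1@1 c2@3 c3@7, authorship 1.2...3..
After op 5 (add_cursor(8)): buffer="xpxoarxak" (len 9), cursors c1@1 c2@3 c3@7 c4@8, authorship 1.2...3..
After op 6 (move_left): buffer="xpxoarxak" (len 9), cursors c1@0 c2@2 c3@6 c4@7, authorship 1.2...3..
After op 7 (insert('g')): buffer="gxpgxoargxgak" (len 13), cursors c1@1 c2@4 c3@9 c4@11, authorship 11.22...334..
After op 8 (move_left): buffer="gxpgxoargxgak" (len 13), cursors c1@0 c2@3 c3@8 c4@10, authorship 11.22...334..

Answer: 0 3 8 10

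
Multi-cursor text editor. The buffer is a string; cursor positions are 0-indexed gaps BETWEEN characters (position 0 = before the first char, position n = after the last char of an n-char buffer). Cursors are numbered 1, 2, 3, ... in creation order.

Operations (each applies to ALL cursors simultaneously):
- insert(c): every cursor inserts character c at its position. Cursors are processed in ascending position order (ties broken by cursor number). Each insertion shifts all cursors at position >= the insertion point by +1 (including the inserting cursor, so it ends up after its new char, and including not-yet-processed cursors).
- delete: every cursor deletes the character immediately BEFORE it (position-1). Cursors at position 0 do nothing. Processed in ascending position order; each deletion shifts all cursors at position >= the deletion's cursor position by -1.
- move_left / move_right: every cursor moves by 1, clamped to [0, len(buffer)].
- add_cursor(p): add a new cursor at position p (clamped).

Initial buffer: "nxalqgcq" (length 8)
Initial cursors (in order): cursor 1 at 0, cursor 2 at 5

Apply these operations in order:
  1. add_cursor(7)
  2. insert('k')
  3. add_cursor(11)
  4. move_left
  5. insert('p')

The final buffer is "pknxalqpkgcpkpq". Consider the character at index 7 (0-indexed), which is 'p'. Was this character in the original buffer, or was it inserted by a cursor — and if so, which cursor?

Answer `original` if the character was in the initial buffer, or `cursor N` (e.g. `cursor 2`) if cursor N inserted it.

Answer: cursor 2

Derivation:
After op 1 (add_cursor(7)): buffer="nxalqgcq" (len 8), cursors c1@0 c2@5 c3@7, authorship ........
After op 2 (insert('k')): buffer="knxalqkgckq" (len 11), cursors c1@1 c2@7 c3@10, authorship 1.....2..3.
After op 3 (add_cursor(11)): buffer="knxalqkgckq" (len 11), cursors c1@1 c2@7 c3@10 c4@11, authorship 1.....2..3.
After op 4 (move_left): buffer="knxalqkgckq" (len 11), cursors c1@0 c2@6 c3@9 c4@10, authorship 1.....2..3.
After op 5 (insert('p')): buffer="pknxalqpkgcpkpq" (len 15), cursors c1@1 c2@8 c3@12 c4@14, authorship 11.....22..334.
Authorship (.=original, N=cursor N): 1 1 . . . . . 2 2 . . 3 3 4 .
Index 7: author = 2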